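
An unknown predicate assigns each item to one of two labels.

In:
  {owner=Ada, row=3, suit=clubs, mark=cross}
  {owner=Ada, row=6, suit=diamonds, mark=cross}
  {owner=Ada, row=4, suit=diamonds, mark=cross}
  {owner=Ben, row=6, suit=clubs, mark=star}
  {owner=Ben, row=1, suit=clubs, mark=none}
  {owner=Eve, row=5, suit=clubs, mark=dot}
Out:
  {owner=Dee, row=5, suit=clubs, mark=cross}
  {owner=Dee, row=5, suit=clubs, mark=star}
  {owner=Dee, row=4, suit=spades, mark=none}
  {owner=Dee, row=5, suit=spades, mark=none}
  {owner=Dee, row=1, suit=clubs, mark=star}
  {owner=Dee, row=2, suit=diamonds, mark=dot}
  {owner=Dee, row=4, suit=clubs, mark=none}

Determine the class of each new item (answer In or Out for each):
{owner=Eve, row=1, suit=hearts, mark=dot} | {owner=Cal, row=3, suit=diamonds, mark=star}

In, In

The simplest hypothesis consistent with all the labels is: owner is not Dee.
{owner=Eve, row=1, suit=hearts, mark=dot}: owner is Eve, checks out → In.
{owner=Cal, row=3, suit=diamonds, mark=star}: owner is Cal, checks out → In.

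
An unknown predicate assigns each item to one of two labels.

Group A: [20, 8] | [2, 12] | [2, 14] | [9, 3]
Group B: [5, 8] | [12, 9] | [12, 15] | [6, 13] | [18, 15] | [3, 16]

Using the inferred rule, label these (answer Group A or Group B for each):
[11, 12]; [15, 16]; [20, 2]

Group B, Group B, Group A

The classifier is using: sum is even.
[11, 12] — 11+12 = 23, hence Group B.
[15, 16] — 15+16 = 31, hence Group B.
[20, 2] — 20+2 = 22, hence Group A.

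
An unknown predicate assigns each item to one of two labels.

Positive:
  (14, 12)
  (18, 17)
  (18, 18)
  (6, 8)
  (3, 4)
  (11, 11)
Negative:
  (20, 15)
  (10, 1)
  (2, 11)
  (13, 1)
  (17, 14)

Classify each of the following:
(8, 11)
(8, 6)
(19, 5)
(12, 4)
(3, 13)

Negative, Positive, Negative, Negative, Negative

'Positive' ⟺ |first − second| ≤ 2.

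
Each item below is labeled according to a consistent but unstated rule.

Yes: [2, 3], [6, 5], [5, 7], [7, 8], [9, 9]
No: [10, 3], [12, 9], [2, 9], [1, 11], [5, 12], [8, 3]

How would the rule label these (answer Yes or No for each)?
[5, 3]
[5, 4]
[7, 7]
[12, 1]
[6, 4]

The classifier is using: |first − second| ≤ 2.
[5, 3] → |5−3| = 2 → Yes.
[5, 4] → |5−4| = 1 → Yes.
[7, 7] → |7−7| = 0 → Yes.
[12, 1] → |12−1| = 11 → No.
[6, 4] → |6−4| = 2 → Yes.

Yes, Yes, Yes, No, Yes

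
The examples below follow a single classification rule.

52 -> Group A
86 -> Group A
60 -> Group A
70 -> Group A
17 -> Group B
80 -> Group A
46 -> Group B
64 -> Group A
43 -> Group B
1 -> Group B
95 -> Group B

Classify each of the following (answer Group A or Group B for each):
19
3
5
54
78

Every 'Group A' example satisfies: even AND at least 52. None of the 'Group B' examples do.
19 — 19 is odd, 19 < 52, hence Group B. 3 — 3 is odd, 3 < 52, hence Group B. 5 — 5 is odd, 5 < 52, hence Group B. 54 — 54 is even, 54 ≥ 52, hence Group A. 78 — 78 is even, 78 ≥ 52, hence Group A.

Group B, Group B, Group B, Group A, Group A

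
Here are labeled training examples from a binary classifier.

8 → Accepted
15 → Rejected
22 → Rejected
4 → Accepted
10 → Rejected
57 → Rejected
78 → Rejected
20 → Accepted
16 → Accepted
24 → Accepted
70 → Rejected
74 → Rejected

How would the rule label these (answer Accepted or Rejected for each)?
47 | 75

Rejected, Rejected

The common property of the 'Accepted' items is: multiple of 4. No 'Rejected' item has it.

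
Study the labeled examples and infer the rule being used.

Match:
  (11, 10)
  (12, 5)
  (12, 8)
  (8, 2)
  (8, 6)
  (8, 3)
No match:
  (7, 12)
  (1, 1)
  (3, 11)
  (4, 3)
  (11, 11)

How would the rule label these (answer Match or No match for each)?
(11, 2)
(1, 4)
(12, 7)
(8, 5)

All 'Match' examples share one property — first > second AND sum ≥ 10 — and every 'No match' example lacks it.
Match: (11, 2), since 11 > 2, 11+2 = 13. No match: (1, 4), since 1 < 4, 1+4 = 5. Match: (12, 7), since 12 > 7, 12+7 = 19. Match: (8, 5), since 8 > 5, 8+5 = 13.

Match, No match, Match, Match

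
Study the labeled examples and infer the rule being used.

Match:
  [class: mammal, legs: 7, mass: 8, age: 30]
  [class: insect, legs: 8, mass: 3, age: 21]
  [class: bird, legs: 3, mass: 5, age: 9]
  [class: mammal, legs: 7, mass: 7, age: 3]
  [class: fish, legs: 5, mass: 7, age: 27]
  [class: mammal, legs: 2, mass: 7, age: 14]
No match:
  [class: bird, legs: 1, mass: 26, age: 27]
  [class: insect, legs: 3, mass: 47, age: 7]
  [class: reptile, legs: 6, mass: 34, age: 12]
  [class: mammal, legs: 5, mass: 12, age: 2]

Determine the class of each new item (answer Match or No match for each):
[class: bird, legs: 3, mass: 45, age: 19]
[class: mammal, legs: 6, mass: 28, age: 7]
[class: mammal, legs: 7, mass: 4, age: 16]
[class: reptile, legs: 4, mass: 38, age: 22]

No match, No match, Match, No match

A rule that fits every label: mass ≤ 8 — true of each 'Match' example, false of each 'No match' one.
[class: bird, legs: 3, mass: 45, age: 19]: mass = 45 — doesn't match, so No match.
[class: mammal, legs: 6, mass: 28, age: 7]: mass = 28 — doesn't match, so No match.
[class: mammal, legs: 7, mass: 4, age: 16]: mass = 4 — meets the rule, so Match.
[class: reptile, legs: 4, mass: 38, age: 22]: mass = 38 — doesn't match, so No match.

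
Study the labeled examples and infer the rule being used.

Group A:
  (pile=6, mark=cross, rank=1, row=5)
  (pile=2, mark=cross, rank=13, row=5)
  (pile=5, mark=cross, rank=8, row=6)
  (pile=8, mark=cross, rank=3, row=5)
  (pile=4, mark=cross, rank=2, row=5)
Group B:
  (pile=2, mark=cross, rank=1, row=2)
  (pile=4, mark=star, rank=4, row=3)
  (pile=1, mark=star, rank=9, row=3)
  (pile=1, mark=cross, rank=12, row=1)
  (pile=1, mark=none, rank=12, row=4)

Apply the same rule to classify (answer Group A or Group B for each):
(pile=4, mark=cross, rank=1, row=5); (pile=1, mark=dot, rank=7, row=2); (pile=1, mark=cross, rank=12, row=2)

Rule: row ≥ 5. This holds for each 'Group A' example and fails for each 'Group B' one.
Group A: (pile=4, mark=cross, rank=1, row=5), since row = 5.
Group B: (pile=1, mark=dot, rank=7, row=2), since row = 2.
Group B: (pile=1, mark=cross, rank=12, row=2), since row = 2.

Group A, Group B, Group B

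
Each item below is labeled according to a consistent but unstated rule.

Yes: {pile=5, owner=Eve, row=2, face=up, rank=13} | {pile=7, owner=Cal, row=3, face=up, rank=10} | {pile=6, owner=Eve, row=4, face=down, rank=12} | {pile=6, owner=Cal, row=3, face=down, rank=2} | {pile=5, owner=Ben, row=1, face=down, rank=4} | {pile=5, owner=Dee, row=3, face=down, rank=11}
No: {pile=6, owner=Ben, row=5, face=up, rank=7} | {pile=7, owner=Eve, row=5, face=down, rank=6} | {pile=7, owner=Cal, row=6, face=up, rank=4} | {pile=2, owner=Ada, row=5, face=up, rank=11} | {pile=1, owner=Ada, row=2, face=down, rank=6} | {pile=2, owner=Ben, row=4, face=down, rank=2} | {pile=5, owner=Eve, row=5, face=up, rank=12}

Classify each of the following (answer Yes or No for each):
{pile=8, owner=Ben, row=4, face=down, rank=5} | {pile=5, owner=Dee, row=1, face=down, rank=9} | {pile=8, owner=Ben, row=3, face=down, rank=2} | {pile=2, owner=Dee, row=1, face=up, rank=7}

Yes, Yes, Yes, No

One predicate separates the groups cleanly: row ≤ 4 AND pile ≥ 5.
{pile=8, owner=Ben, row=4, face=down, rank=5} → row = 4, pile = 8 → Yes.
{pile=5, owner=Dee, row=1, face=down, rank=9} → row = 1, pile = 5 → Yes.
{pile=8, owner=Ben, row=3, face=down, rank=2} → row = 3, pile = 8 → Yes.
{pile=2, owner=Dee, row=1, face=up, rank=7} → row = 1, pile = 2 → No.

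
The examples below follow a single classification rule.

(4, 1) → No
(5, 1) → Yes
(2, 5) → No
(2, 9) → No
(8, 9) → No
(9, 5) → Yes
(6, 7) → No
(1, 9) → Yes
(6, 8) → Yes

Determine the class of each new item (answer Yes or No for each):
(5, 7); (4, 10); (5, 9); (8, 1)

The pattern is that an item is 'Yes' exactly when: sum is even.
Yes: (5, 7), since 5+7 = 12. Yes: (4, 10), since 4+10 = 14. Yes: (5, 9), since 5+9 = 14. No: (8, 1), since 8+1 = 9.

Yes, Yes, Yes, No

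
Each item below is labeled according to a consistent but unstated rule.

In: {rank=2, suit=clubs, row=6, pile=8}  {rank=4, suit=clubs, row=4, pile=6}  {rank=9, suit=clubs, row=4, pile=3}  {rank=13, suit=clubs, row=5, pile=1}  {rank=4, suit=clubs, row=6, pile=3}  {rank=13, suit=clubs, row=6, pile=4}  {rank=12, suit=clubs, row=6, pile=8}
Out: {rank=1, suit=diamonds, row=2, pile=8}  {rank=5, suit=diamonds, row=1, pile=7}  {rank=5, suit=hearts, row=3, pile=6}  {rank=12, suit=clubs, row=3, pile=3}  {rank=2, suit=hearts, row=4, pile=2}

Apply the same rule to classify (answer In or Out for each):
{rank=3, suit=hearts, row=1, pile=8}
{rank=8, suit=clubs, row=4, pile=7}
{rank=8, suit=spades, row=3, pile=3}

Out, In, Out

The rule appears to be: suit is clubs AND row ≥ 4.
{rank=3, suit=hearts, row=1, pile=8} → suit is hearts, row = 1 → Out.
{rank=8, suit=clubs, row=4, pile=7} → suit is clubs, row = 4 → In.
{rank=8, suit=spades, row=3, pile=3} → suit is spades, row = 3 → Out.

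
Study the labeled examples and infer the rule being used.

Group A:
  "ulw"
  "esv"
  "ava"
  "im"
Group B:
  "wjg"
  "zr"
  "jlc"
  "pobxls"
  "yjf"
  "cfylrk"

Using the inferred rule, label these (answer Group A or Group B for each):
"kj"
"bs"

The simplest hypothesis consistent with all the labels is: starts with a vowel.
"kj": starts with 'k', does not pass → Group B. "bs": starts with 'b', does not pass → Group B.

Group B, Group B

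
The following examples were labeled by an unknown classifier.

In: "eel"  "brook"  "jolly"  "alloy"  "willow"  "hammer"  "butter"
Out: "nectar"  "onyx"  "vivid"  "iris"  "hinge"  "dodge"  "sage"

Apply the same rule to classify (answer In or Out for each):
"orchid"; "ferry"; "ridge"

A rule that fits every label: has a double letter — true of each 'In' example, false of each 'Out' one.
"orchid" → no doubled letter → Out.
"ferry" → 'rr' doubled → In.
"ridge" → no doubled letter → Out.

Out, In, Out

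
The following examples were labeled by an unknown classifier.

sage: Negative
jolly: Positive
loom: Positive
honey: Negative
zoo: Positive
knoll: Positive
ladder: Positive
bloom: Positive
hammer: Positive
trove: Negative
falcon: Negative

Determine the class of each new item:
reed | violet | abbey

Positive, Negative, Positive

Every 'Positive' example satisfies: has a double letter. None of the 'Negative' examples do.
reed → 'ee' doubled → Positive. violet → no doubled letter → Negative. abbey → 'bb' doubled → Positive.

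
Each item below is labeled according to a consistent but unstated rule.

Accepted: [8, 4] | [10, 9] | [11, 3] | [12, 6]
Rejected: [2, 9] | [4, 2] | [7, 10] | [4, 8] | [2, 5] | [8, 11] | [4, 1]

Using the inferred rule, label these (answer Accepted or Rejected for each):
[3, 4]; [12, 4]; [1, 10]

Rejected, Accepted, Rejected

The rule appears to be: first > second AND sum ≥ 7.
[3, 4] → 3 < 4, 3+4 = 7 → Rejected. [12, 4] → 12 > 4, 12+4 = 16 → Accepted. [1, 10] → 1 < 10, 1+10 = 11 → Rejected.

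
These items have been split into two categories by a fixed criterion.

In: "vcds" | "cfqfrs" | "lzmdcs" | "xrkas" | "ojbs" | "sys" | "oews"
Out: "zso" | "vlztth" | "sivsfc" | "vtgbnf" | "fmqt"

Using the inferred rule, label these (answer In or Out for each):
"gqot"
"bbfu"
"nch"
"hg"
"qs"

Out, Out, Out, Out, In

Looking at the examples, the only property every 'In' case has and every 'Out' case lacks is: ends with 's'.
Out: "gqot", since ends with 't'. Out: "bbfu", since ends with 'u'. Out: "nch", since ends with 'h'. Out: "hg", since ends with 'g'. In: "qs", since ends with 's'.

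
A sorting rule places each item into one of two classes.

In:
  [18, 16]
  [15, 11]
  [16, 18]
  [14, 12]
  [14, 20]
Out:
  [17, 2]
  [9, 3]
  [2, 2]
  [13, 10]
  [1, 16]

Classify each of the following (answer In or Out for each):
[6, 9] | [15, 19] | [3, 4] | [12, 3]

The common property of the 'In' items is: sum ≥ 26. No 'Out' item has it.
[6, 9]: Out (6+9 = 15). [15, 19]: In (15+19 = 34). [3, 4]: Out (3+4 = 7). [12, 3]: Out (12+3 = 15).

Out, In, Out, Out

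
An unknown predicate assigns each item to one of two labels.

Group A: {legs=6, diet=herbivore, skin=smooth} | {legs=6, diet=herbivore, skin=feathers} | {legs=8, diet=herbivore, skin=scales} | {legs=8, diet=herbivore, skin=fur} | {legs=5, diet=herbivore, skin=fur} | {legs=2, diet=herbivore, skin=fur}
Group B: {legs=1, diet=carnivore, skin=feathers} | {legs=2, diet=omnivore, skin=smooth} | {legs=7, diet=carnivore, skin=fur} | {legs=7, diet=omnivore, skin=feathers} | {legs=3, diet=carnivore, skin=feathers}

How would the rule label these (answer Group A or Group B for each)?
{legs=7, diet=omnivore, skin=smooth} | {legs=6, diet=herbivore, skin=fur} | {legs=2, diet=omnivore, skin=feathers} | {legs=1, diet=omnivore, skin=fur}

A rule that fits every label: diet is herbivore — true of each 'Group A' example, false of each 'Group B' one.
{legs=7, diet=omnivore, skin=smooth} → diet is omnivore → Group B. {legs=6, diet=herbivore, skin=fur} → diet is herbivore → Group A. {legs=2, diet=omnivore, skin=feathers} → diet is omnivore → Group B. {legs=1, diet=omnivore, skin=fur} → diet is omnivore → Group B.

Group B, Group A, Group B, Group B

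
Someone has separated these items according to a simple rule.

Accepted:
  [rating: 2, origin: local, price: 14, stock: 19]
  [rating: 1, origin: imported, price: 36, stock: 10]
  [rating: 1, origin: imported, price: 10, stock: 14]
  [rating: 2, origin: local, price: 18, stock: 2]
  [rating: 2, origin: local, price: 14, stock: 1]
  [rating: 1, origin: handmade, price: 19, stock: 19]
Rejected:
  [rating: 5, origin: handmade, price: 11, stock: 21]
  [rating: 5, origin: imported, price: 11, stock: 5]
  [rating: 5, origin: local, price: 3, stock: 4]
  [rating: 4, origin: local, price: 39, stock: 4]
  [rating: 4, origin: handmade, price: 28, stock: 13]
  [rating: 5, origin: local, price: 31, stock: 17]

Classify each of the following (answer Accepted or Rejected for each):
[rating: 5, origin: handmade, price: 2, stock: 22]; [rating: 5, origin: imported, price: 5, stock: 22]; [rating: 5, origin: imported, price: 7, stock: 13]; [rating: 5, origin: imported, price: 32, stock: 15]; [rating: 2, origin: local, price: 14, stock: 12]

Rejected, Rejected, Rejected, Rejected, Accepted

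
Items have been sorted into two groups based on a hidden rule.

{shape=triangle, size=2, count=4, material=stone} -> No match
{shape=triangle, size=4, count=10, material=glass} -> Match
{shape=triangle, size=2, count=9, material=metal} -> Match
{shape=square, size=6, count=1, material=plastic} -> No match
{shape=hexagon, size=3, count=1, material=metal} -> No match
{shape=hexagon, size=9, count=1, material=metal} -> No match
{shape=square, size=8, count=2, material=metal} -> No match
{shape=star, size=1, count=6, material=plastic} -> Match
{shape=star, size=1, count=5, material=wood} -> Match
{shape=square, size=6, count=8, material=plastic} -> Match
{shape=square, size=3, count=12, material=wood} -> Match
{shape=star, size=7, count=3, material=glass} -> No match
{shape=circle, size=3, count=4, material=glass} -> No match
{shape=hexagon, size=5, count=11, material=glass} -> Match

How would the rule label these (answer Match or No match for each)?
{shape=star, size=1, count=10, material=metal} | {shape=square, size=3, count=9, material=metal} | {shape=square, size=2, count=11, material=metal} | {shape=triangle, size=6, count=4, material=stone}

All 'Match' examples share one property — count ≥ 5 — and every 'No match' example lacks it.

Match, Match, Match, No match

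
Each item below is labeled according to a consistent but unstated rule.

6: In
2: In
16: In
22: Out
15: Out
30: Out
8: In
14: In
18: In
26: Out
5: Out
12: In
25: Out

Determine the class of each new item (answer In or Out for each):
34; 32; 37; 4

Out, Out, Out, In

All 'In' examples share one property — even AND at most 18 — and every 'Out' example lacks it.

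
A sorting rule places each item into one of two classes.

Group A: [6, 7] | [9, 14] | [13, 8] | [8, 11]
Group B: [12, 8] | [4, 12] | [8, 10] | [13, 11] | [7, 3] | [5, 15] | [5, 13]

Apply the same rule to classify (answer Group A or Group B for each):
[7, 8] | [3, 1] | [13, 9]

Group A, Group B, Group B

'Group A' ⟺ sum is odd.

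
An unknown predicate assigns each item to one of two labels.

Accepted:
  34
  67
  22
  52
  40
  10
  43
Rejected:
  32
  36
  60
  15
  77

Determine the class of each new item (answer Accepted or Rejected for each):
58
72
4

Checking candidate rules against both groups, what survives is: ≡ 1 (mod 3).
58: Accepted (58 mod 3 = 1).
72: Rejected (72 mod 3 = 0).
4: Accepted (4 mod 3 = 1).

Accepted, Rejected, Accepted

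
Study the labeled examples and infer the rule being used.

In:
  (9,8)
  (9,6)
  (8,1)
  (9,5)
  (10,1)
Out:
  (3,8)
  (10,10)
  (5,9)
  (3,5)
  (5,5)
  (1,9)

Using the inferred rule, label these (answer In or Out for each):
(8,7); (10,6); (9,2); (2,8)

Rule: first > second. This holds for each 'In' example and fails for each 'Out' one.
In: (8,7), since 8 > 7. In: (10,6), since 10 > 6. In: (9,2), since 9 > 2. Out: (2,8), since 2 < 8.

In, In, In, Out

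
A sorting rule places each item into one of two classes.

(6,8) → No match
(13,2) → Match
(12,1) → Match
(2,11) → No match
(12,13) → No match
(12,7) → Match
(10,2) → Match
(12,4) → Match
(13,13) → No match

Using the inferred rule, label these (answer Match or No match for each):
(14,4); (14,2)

Match, Match

The simplest hypothesis consistent with all the labels is: first > second.
(14,4) — 14 > 4, hence Match.
(14,2) — 14 > 2, hence Match.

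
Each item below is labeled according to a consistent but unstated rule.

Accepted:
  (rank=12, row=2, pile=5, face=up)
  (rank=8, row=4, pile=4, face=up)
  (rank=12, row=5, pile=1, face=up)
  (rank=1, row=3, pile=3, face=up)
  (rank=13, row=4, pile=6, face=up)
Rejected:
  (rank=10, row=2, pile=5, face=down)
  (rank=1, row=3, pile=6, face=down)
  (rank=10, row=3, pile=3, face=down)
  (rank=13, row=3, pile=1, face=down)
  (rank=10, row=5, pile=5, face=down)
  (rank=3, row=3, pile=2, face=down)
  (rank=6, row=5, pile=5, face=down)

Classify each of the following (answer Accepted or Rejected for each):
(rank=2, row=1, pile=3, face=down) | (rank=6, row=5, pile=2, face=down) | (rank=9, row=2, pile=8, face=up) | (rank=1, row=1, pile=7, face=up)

Rejected, Rejected, Accepted, Accepted

Every 'Accepted' example satisfies: face is up. None of the 'Rejected' examples do.
(rank=2, row=1, pile=3, face=down): face is down — lacks this property, so Rejected.
(rank=6, row=5, pile=2, face=down): face is down — lacks this property, so Rejected.
(rank=9, row=2, pile=8, face=up): face is up — checks out, so Accepted.
(rank=1, row=1, pile=7, face=up): face is up — checks out, so Accepted.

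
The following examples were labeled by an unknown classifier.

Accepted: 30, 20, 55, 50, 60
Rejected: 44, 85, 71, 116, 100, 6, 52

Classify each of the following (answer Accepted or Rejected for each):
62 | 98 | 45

Rejected, Rejected, Accepted

One predicate separates the groups cleanly: multiple of 5 AND at most 60.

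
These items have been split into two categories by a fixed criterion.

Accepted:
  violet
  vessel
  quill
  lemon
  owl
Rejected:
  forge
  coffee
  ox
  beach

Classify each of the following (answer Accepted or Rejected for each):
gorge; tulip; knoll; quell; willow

'Accepted' ⟺ contains 'l'.

Rejected, Accepted, Accepted, Accepted, Accepted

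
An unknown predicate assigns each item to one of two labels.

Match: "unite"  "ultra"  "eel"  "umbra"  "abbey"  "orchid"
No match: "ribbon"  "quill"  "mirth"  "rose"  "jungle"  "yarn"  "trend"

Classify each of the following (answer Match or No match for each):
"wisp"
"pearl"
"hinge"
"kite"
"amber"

No match, No match, No match, No match, Match

Rule: starts with a vowel. This holds for each 'Match' example and fails for each 'No match' one.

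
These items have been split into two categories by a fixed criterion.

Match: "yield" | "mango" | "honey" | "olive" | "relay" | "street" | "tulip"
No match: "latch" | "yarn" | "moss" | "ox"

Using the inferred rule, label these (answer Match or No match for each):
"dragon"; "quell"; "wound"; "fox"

Match, Match, Match, No match

The pattern is that an item is 'Match' exactly when: has ≥ 2 vowels.
"dragon": Match (2 vowels). "quell": Match (2 vowels). "wound": Match (2 vowels). "fox": No match (1 vowel).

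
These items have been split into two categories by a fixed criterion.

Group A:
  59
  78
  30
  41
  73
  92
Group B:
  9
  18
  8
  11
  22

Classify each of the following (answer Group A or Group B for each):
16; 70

Group B, Group A

All 'Group A' examples share one property — at least 30 — and every 'Group B' example lacks it.
16: 16 < 30 — does not satisfy this, so Group B.
70: 70 ≥ 30 — satisfies this, so Group A.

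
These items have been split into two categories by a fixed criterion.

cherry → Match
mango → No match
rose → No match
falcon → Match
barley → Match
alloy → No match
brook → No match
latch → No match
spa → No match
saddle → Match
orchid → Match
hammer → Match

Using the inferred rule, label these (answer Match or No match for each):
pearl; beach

No match, No match

Rule: length 6. This holds for each 'Match' example and fails for each 'No match' one.
pearl: length 5, does not satisfy this → No match. beach: length 5, does not satisfy this → No match.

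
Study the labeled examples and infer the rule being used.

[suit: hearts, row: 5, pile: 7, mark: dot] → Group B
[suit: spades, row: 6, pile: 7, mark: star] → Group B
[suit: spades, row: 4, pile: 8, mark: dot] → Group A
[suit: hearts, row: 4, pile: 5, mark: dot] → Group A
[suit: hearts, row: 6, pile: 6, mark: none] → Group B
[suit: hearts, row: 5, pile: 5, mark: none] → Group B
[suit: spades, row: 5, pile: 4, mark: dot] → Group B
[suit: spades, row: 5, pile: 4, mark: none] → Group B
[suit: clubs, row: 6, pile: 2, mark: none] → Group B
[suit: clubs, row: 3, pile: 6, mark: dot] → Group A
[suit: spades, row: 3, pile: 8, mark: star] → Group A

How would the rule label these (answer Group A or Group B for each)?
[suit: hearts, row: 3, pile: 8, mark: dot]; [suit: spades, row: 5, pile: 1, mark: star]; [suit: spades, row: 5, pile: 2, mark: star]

The classifier is using: row ≤ 4.

Group A, Group B, Group B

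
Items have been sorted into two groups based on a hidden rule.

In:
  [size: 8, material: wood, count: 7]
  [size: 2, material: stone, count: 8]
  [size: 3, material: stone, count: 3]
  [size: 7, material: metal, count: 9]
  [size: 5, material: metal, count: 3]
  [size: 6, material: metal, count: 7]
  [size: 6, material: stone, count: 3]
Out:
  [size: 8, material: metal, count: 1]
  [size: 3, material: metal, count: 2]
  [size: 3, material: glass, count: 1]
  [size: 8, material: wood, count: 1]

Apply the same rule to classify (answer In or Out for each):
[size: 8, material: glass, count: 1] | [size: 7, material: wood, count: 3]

Every 'In' example satisfies: count ≥ 3. None of the 'Out' examples do.
[size: 8, material: glass, count: 1]: count = 1, does not pass → Out.
[size: 7, material: wood, count: 3]: count = 3, fits → In.

Out, In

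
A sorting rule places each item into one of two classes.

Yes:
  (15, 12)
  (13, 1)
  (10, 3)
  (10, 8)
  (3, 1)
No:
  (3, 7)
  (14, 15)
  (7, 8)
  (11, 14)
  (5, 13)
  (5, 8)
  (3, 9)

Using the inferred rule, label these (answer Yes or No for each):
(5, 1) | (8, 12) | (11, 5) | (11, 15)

The pattern is that an item is 'Yes' exactly when: first > second.

Yes, No, Yes, No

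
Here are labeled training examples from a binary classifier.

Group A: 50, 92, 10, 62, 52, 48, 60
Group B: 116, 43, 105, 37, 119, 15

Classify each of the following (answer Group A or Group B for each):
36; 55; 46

Group A, Group B, Group A

A rule that fits every label: even AND at most 92 — true of each 'Group A' example, false of each 'Group B' one.
36: 36 is even, 36 ≤ 92, satisfies this → Group A. 55: 55 is odd, 55 ≤ 92, lacks this property → Group B. 46: 46 is even, 46 ≤ 92, satisfies this → Group A.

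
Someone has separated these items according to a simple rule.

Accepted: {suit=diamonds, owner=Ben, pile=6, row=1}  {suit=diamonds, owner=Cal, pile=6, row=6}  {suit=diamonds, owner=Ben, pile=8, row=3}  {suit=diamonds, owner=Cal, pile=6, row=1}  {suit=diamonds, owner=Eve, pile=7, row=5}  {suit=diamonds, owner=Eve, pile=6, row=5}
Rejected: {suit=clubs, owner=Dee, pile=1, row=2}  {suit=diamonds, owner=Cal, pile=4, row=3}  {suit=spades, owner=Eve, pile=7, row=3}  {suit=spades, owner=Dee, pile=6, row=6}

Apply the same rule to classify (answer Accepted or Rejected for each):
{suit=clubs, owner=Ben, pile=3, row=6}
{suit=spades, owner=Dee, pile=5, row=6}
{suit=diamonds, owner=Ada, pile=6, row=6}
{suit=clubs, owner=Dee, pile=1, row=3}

The common property of the 'Accepted' items is: suit is diamonds AND pile ≥ 6. No 'Rejected' item has it.

Rejected, Rejected, Accepted, Rejected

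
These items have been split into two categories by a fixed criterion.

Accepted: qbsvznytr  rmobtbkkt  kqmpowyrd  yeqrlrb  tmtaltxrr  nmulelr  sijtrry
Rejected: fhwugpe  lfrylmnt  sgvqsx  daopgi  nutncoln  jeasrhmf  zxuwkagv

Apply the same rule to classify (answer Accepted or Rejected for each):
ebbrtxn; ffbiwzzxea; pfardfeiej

Accepted, Rejected, Rejected

'Accepted' ⟺ odd length AND contains 'r'.
ebbrtxn — length 7, has 'r', hence Accepted.
ffbiwzzxea — length 10, no 'r', hence Rejected.
pfardfeiej — length 10, has 'r', hence Rejected.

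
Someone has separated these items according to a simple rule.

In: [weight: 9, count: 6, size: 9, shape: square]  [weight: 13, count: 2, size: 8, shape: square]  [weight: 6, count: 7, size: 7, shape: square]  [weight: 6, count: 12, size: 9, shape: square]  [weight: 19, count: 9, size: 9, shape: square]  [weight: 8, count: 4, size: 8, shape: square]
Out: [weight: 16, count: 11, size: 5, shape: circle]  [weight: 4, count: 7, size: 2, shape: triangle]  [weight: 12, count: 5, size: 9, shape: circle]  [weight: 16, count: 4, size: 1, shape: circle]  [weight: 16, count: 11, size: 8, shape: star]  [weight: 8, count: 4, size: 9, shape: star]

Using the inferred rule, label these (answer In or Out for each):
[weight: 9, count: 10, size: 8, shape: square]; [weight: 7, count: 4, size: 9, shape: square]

The simplest hypothesis consistent with all the labels is: shape is square.
In: [weight: 9, count: 10, size: 8, shape: square], since shape is square.
In: [weight: 7, count: 4, size: 9, shape: square], since shape is square.

In, In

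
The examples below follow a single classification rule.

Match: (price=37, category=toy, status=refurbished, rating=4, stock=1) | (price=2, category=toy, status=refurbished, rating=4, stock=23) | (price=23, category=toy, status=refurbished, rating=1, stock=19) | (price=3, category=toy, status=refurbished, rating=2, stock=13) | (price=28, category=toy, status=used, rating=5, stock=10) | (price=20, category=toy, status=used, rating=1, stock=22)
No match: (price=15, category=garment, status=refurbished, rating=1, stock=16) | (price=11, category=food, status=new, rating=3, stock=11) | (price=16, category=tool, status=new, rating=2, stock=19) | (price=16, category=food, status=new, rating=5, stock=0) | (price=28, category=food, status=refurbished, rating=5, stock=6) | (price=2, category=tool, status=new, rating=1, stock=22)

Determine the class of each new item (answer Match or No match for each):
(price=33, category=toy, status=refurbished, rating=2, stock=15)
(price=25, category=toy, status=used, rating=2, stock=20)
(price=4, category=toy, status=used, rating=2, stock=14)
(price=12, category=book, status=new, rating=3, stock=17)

Match, Match, Match, No match

A rule that fits every label: category is toy — true of each 'Match' example, false of each 'No match' one.
(price=33, category=toy, status=refurbished, rating=2, stock=15): category is toy, has this property → Match.
(price=25, category=toy, status=used, rating=2, stock=20): category is toy, has this property → Match.
(price=4, category=toy, status=used, rating=2, stock=14): category is toy, has this property → Match.
(price=12, category=book, status=new, rating=3, stock=17): category is book, fails the rule → No match.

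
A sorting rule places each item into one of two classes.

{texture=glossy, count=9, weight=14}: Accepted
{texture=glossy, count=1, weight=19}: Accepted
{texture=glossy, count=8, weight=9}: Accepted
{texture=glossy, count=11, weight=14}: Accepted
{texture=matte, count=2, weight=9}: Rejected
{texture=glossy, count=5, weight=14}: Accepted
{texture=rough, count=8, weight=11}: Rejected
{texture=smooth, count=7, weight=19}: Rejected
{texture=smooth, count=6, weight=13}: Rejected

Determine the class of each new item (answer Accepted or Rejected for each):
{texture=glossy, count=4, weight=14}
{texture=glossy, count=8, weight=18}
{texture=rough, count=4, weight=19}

Accepted, Accepted, Rejected

The simplest hypothesis consistent with all the labels is: texture is glossy.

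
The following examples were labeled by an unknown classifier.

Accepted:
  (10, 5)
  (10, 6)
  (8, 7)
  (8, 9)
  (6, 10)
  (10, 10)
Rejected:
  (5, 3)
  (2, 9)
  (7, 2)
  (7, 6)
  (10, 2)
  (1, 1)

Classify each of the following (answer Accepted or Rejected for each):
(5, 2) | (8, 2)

Rejected, Rejected

The rule appears to be: sum ≥ 15.
(5, 2): Rejected (5+2 = 7).
(8, 2): Rejected (8+2 = 10).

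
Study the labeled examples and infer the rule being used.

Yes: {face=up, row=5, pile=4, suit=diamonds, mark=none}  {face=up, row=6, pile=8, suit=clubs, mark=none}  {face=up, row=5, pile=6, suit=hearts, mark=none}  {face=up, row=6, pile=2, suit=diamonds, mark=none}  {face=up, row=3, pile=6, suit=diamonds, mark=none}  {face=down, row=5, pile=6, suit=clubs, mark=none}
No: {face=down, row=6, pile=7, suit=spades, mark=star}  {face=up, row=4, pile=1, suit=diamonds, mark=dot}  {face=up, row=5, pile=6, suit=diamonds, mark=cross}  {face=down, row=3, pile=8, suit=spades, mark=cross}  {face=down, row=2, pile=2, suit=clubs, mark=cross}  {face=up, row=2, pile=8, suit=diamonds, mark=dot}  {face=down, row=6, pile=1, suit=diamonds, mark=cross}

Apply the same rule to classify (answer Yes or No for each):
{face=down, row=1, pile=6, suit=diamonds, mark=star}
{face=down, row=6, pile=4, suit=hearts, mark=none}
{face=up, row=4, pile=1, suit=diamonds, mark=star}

No, Yes, No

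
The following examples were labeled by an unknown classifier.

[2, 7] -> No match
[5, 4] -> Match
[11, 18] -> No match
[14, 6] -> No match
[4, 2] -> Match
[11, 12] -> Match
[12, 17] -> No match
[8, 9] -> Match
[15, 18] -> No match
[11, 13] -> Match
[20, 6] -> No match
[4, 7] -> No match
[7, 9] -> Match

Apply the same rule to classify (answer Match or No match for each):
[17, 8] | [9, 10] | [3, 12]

The simplest hypothesis consistent with all the labels is: |first − second| ≤ 2.

No match, Match, No match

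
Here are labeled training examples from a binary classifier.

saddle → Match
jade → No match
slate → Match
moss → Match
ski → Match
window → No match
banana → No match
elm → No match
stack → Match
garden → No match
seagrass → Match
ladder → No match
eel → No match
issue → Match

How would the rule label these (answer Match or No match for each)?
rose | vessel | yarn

Match, Match, No match

Checking candidate rules against both groups, what survives is: contains 's'.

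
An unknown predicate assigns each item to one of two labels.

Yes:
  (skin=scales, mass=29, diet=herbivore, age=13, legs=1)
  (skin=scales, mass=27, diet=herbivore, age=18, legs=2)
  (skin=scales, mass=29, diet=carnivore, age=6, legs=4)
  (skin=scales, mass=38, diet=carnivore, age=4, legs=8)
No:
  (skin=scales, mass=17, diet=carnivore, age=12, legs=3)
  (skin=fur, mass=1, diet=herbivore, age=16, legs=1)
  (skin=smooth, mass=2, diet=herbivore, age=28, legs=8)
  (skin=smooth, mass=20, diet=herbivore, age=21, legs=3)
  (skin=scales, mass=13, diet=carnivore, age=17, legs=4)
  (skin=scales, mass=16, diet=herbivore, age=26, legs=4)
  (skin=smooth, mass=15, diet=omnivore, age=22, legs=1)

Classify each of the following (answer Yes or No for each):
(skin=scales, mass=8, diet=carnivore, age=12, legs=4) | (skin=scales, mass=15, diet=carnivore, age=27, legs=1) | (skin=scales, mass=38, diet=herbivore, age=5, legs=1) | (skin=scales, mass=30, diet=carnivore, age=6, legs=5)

No, No, Yes, Yes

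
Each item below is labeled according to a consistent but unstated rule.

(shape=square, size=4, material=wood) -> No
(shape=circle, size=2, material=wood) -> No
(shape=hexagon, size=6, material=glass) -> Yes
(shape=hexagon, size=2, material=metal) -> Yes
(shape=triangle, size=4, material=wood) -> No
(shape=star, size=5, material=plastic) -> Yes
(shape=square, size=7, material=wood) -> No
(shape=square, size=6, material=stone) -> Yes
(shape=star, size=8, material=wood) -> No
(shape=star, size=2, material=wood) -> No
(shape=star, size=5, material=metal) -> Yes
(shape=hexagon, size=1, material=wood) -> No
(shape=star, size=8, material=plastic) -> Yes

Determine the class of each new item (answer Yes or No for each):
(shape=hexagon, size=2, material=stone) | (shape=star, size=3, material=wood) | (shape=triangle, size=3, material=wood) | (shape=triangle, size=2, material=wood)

Yes, No, No, No

The classifier is using: material is not wood.
(shape=hexagon, size=2, material=stone) — material is stone, hence Yes.
(shape=star, size=3, material=wood) — material is wood, hence No.
(shape=triangle, size=3, material=wood) — material is wood, hence No.
(shape=triangle, size=2, material=wood) — material is wood, hence No.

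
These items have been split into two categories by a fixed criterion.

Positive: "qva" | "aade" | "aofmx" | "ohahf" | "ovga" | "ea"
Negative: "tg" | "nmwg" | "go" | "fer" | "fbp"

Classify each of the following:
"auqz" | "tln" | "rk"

Every 'Positive' example satisfies: contains 'a'. None of the 'Negative' examples do.
"auqz" — has 'a', hence Positive.
"tln" — no 'a', hence Negative.
"rk" — no 'a', hence Negative.

Positive, Negative, Negative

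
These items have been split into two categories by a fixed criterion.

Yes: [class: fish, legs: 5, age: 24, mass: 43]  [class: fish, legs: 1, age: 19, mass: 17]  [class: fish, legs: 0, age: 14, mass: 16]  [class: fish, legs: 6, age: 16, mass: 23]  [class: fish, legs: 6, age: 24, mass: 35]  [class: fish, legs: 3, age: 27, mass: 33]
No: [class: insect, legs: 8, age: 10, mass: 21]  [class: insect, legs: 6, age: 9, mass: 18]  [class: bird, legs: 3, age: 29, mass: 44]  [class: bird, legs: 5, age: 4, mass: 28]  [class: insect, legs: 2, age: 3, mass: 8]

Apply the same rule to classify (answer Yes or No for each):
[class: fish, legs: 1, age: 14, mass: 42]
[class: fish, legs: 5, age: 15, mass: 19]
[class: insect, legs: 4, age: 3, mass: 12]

A rule that fits every label: class is fish — true of each 'Yes' example, false of each 'No' one.
[class: fish, legs: 1, age: 14, mass: 42] — class is fish, hence Yes.
[class: fish, legs: 5, age: 15, mass: 19] — class is fish, hence Yes.
[class: insect, legs: 4, age: 3, mass: 12] — class is insect, hence No.

Yes, Yes, No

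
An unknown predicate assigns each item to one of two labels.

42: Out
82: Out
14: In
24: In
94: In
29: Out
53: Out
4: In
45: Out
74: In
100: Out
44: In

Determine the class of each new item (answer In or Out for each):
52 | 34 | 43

The rule appears to be: ends in digit 4.
52: Out (last digit 2).
34: In (last digit 4).
43: Out (last digit 3).

Out, In, Out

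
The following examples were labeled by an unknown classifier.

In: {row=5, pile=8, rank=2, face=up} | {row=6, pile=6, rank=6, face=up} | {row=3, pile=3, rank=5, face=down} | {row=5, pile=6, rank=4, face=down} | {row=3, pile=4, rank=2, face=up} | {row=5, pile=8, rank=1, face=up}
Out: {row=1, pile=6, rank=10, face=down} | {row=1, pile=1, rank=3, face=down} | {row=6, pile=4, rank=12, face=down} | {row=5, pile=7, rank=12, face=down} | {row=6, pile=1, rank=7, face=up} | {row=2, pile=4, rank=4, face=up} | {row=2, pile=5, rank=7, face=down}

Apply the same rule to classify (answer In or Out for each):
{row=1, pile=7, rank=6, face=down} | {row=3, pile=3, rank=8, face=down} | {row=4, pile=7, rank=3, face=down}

The classifier is using: row ≥ 3 AND rank ≤ 6.
{row=1, pile=7, rank=6, face=down} — row = 1, rank = 6, hence Out.
{row=3, pile=3, rank=8, face=down} — row = 3, rank = 8, hence Out.
{row=4, pile=7, rank=3, face=down} — row = 4, rank = 3, hence In.

Out, Out, In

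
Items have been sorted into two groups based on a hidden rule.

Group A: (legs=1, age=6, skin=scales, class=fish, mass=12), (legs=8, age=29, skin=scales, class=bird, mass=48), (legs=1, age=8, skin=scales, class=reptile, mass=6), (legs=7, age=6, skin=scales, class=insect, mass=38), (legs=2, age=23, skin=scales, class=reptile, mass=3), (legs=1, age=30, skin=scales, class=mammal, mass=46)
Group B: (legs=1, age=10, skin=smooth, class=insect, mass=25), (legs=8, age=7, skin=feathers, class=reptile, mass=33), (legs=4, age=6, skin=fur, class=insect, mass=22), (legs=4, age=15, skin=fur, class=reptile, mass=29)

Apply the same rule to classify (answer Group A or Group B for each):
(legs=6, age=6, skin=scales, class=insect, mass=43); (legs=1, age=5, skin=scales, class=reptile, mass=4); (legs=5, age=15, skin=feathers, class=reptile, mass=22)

Group A, Group A, Group B

Every 'Group A' example satisfies: skin is scales. None of the 'Group B' examples do.
Group A: (legs=6, age=6, skin=scales, class=insect, mass=43), since skin is scales.
Group A: (legs=1, age=5, skin=scales, class=reptile, mass=4), since skin is scales.
Group B: (legs=5, age=15, skin=feathers, class=reptile, mass=22), since skin is feathers.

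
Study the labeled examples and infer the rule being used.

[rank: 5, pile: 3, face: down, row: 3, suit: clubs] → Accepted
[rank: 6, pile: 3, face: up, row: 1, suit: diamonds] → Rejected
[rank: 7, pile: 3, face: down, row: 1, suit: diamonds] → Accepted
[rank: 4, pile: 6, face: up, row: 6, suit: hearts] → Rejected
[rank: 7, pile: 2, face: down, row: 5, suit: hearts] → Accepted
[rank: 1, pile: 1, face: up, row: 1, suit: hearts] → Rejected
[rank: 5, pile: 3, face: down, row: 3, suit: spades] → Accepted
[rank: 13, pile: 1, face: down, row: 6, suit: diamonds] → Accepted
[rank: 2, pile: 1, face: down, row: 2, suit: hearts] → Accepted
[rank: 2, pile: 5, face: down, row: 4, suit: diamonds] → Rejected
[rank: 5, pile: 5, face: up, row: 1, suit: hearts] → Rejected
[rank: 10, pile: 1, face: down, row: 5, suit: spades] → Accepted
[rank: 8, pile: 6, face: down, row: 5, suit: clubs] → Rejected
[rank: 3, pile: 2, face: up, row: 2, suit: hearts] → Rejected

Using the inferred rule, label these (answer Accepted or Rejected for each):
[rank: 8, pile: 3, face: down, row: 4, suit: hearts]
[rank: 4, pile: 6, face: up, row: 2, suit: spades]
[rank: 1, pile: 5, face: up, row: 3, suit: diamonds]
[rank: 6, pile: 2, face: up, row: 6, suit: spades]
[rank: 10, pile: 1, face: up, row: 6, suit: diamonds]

The pattern is that an item is 'Accepted' exactly when: face is down AND pile ≤ 3.
[rank: 8, pile: 3, face: down, row: 4, suit: hearts]: face is down, pile = 3 — passes, so Accepted.
[rank: 4, pile: 6, face: up, row: 2, suit: spades]: face is up, pile = 6 — doesn't match, so Rejected.
[rank: 1, pile: 5, face: up, row: 3, suit: diamonds]: face is up, pile = 5 — doesn't match, so Rejected.
[rank: 6, pile: 2, face: up, row: 6, suit: spades]: face is up, pile = 2 — doesn't match, so Rejected.
[rank: 10, pile: 1, face: up, row: 6, suit: diamonds]: face is up, pile = 1 — doesn't match, so Rejected.

Accepted, Rejected, Rejected, Rejected, Rejected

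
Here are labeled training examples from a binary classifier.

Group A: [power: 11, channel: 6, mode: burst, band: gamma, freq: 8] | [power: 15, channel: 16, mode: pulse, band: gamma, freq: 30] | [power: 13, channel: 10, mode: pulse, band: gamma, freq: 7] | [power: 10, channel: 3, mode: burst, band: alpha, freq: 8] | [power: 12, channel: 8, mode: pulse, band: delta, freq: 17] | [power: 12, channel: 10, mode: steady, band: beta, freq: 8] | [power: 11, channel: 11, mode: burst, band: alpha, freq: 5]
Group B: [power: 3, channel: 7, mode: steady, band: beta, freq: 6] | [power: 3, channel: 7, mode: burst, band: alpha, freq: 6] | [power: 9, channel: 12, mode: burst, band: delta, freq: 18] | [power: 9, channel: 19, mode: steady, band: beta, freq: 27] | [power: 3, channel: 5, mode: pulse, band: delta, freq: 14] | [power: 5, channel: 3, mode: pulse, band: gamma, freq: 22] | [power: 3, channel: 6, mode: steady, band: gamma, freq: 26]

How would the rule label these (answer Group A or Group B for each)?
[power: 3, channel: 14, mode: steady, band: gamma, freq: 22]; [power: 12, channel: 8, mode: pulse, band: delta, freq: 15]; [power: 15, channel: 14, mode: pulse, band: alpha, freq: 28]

Group B, Group A, Group A

'Group A' ⟺ power ≥ 10.
[power: 3, channel: 14, mode: steady, band: gamma, freq: 22]: power = 3 — does not fit, so Group B.
[power: 12, channel: 8, mode: pulse, band: delta, freq: 15]: power = 12 — fits, so Group A.
[power: 15, channel: 14, mode: pulse, band: alpha, freq: 28]: power = 15 — fits, so Group A.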